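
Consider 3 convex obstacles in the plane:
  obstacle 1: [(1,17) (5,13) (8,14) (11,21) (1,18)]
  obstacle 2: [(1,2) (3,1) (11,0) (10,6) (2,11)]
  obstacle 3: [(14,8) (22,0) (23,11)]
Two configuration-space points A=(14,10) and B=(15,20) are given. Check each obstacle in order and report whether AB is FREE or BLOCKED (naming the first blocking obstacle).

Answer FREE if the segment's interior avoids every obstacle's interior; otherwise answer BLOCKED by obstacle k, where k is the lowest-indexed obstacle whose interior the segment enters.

FREE

Obstacle 1 [(1,17) (5,13) (8,14) (11,21) (1,18)]:
  edge (1,17)–(5,13): clear
  edge (5,13)–(8,14): clear
  edge (8,14)–(11,21): clear
  edge (11,21)–(1,18): clear
  edge (1,18)–(1,17): clear
  midpoint (29/2,15) outside
  → clear
Obstacle 2 [(1,2) (3,1) (11,0) (10,6) (2,11)]:
  edge (1,2)–(3,1): clear
  edge (3,1)–(11,0): clear
  edge (11,0)–(10,6): clear
  edge (10,6)–(2,11): clear
  edge (2,11)–(1,2): clear
  midpoint (29/2,15) outside
  → clear
Obstacle 3 [(14,8) (22,0) (23,11)]:
  edge (14,8)–(22,0): clear
  edge (22,0)–(23,11): clear
  edge (23,11)–(14,8): clear
  midpoint (29/2,15) outside
  → clear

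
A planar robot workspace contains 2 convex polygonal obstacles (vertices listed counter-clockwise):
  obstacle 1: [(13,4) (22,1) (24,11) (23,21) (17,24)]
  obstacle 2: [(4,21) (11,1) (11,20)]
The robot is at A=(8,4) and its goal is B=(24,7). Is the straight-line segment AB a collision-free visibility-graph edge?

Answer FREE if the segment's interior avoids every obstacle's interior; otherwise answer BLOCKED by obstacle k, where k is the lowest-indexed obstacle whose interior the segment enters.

BLOCKED by obstacle 1

Obstacle 1 [(13,4) (22,1) (24,11) (23,21) (17,24)]:
  edge (13,4)–(22,1): clear
  edge (22,1)–(24,11): crosses AB
  edge (24,11)–(23,21): clear
  edge (23,21)–(17,24): clear
  edge (17,24)–(13,4): crosses AB
  → BLOCKED
Obstacle 2 [(4,21) (11,1) (11,20)]:
  edge (4,21)–(11,1): crosses AB
  edge (11,1)–(11,20): crosses AB
  edge (11,20)–(4,21): clear
  → BLOCKED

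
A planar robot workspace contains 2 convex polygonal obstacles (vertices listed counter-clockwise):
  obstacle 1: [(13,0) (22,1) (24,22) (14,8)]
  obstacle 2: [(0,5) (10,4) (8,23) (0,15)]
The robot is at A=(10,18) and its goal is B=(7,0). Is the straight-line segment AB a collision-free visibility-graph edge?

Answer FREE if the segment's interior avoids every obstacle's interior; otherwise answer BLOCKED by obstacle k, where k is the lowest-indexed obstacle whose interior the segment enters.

BLOCKED by obstacle 2

Obstacle 1 [(13,0) (22,1) (24,22) (14,8)]:
  edge (13,0)–(22,1): clear
  edge (22,1)–(24,22): clear
  edge (24,22)–(14,8): clear
  edge (14,8)–(13,0): clear
  midpoint (17/2,9) outside
  → clear
Obstacle 2 [(0,5) (10,4) (8,23) (0,15)]:
  edge (0,5)–(10,4): crosses AB
  edge (10,4)–(8,23): crosses AB
  edge (8,23)–(0,15): clear
  edge (0,15)–(0,5): clear
  → BLOCKED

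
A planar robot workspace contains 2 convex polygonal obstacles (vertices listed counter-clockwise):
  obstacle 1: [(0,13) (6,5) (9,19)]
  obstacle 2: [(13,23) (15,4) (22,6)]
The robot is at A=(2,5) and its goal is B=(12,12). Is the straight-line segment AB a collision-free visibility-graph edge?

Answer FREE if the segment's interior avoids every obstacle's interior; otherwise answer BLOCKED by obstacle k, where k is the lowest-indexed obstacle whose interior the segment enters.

Obstacle 1 [(0,13) (6,5) (9,19)]:
  edge (0,13)–(6,5): crosses AB
  edge (6,5)–(9,19): crosses AB
  edge (9,19)–(0,13): clear
  → BLOCKED
Obstacle 2 [(13,23) (15,4) (22,6)]:
  edge (13,23)–(15,4): clear
  edge (15,4)–(22,6): clear
  edge (22,6)–(13,23): clear
  midpoint (7,17/2) outside
  → clear

BLOCKED by obstacle 1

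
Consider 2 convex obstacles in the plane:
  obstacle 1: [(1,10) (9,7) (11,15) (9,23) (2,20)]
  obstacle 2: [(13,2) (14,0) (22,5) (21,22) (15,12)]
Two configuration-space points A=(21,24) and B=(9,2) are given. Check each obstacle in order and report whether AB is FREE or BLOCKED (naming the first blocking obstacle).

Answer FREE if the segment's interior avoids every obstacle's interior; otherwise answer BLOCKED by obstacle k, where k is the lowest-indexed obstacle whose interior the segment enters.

Obstacle 1 [(1,10) (9,7) (11,15) (9,23) (2,20)]:
  edge (1,10)–(9,7): clear
  edge (9,7)–(11,15): clear
  edge (11,15)–(9,23): clear
  edge (9,23)–(2,20): clear
  edge (2,20)–(1,10): clear
  midpoint (15,13) outside
  → clear
Obstacle 2 [(13,2) (14,0) (22,5) (21,22) (15,12)]:
  edge (13,2)–(14,0): clear
  edge (14,0)–(22,5): clear
  edge (22,5)–(21,22): clear
  edge (21,22)–(15,12): clear
  edge (15,12)–(13,2): clear
  midpoint (15,13) outside
  → clear

FREE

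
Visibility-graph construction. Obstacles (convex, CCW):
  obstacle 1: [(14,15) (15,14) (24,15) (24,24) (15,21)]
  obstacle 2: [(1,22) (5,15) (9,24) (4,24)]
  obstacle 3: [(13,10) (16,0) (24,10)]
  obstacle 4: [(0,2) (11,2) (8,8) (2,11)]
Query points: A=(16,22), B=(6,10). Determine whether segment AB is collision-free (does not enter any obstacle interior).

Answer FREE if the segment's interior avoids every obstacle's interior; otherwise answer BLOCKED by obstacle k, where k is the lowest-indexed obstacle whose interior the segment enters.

BLOCKED by obstacle 1

Obstacle 1 [(14,15) (15,14) (24,15) (24,24) (15,21)]:
  edge (14,15)–(15,14): clear
  edge (15,14)–(24,15): clear
  edge (24,15)–(24,24): clear
  edge (24,24)–(15,21): crosses AB
  edge (15,21)–(14,15): crosses AB
  → BLOCKED
Obstacle 2 [(1,22) (5,15) (9,24) (4,24)]:
  edge (1,22)–(5,15): clear
  edge (5,15)–(9,24): clear
  edge (9,24)–(4,24): clear
  edge (4,24)–(1,22): clear
  midpoint (11,16) outside
  → clear
Obstacle 3 [(13,10) (16,0) (24,10)]:
  edge (13,10)–(16,0): clear
  edge (16,0)–(24,10): clear
  edge (24,10)–(13,10): clear
  midpoint (11,16) outside
  → clear
Obstacle 4 [(0,2) (11,2) (8,8) (2,11)]:
  edge (0,2)–(11,2): clear
  edge (11,2)–(8,8): clear
  edge (8,8)–(2,11): clear
  edge (2,11)–(0,2): clear
  midpoint (11,16) outside
  → clear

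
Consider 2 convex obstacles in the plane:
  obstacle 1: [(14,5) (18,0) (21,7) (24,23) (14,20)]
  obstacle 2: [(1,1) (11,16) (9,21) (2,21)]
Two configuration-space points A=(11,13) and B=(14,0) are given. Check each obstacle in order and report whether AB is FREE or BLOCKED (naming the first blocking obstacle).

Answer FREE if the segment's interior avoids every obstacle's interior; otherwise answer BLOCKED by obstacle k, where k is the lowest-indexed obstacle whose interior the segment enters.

FREE

Obstacle 1 [(14,5) (18,0) (21,7) (24,23) (14,20)]:
  edge (14,5)–(18,0): clear
  edge (18,0)–(21,7): clear
  edge (21,7)–(24,23): clear
  edge (24,23)–(14,20): clear
  edge (14,20)–(14,5): clear
  midpoint (25/2,13/2) outside
  → clear
Obstacle 2 [(1,1) (11,16) (9,21) (2,21)]:
  edge (1,1)–(11,16): clear
  edge (11,16)–(9,21): clear
  edge (9,21)–(2,21): clear
  edge (2,21)–(1,1): clear
  midpoint (25/2,13/2) outside
  → clear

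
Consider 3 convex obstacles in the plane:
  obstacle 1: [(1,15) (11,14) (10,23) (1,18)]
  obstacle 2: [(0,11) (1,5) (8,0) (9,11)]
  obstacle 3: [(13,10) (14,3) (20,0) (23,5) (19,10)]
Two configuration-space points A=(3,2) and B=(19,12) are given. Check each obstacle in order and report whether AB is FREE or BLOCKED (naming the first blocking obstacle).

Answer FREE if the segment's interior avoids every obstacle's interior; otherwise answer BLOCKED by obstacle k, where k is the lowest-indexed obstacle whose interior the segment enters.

Obstacle 1 [(1,15) (11,14) (10,23) (1,18)]:
  edge (1,15)–(11,14): clear
  edge (11,14)–(10,23): clear
  edge (10,23)–(1,18): clear
  edge (1,18)–(1,15): clear
  midpoint (11,7) outside
  → clear
Obstacle 2 [(0,11) (1,5) (8,0) (9,11)]:
  edge (0,11)–(1,5): clear
  edge (1,5)–(8,0): crosses AB
  edge (8,0)–(9,11): crosses AB
  edge (9,11)–(0,11): clear
  → BLOCKED
Obstacle 3 [(13,10) (14,3) (20,0) (23,5) (19,10)]:
  edge (13,10)–(14,3): crosses AB
  edge (14,3)–(20,0): clear
  edge (20,0)–(23,5): clear
  edge (23,5)–(19,10): clear
  edge (19,10)–(13,10): crosses AB
  → BLOCKED

BLOCKED by obstacle 2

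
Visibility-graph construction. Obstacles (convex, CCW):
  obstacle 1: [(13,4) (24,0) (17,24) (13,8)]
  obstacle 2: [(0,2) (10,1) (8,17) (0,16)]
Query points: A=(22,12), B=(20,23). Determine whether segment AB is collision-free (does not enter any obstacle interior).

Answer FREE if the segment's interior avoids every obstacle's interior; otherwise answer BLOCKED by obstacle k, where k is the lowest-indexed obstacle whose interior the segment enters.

Obstacle 1 [(13,4) (24,0) (17,24) (13,8)]:
  edge (13,4)–(24,0): clear
  edge (24,0)–(17,24): clear
  edge (17,24)–(13,8): clear
  edge (13,8)–(13,4): clear
  midpoint (21,35/2) outside
  → clear
Obstacle 2 [(0,2) (10,1) (8,17) (0,16)]:
  edge (0,2)–(10,1): clear
  edge (10,1)–(8,17): clear
  edge (8,17)–(0,16): clear
  edge (0,16)–(0,2): clear
  midpoint (21,35/2) outside
  → clear

FREE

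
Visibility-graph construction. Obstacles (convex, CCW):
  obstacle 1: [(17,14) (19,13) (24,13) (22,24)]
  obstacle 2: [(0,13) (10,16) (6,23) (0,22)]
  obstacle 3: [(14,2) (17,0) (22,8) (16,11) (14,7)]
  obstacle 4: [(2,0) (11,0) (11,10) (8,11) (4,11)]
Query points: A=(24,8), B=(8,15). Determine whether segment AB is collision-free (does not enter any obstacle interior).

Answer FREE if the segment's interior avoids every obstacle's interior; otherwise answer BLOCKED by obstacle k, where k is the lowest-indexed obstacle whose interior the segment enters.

Obstacle 1 [(17,14) (19,13) (24,13) (22,24)]:
  edge (17,14)–(19,13): clear
  edge (19,13)–(24,13): clear
  edge (24,13)–(22,24): clear
  edge (22,24)–(17,14): clear
  midpoint (16,23/2) outside
  → clear
Obstacle 2 [(0,13) (10,16) (6,23) (0,22)]:
  edge (0,13)–(10,16): clear
  edge (10,16)–(6,23): clear
  edge (6,23)–(0,22): clear
  edge (0,22)–(0,13): clear
  midpoint (16,23/2) outside
  → clear
Obstacle 3 [(14,2) (17,0) (22,8) (16,11) (14,7)]:
  edge (14,2)–(17,0): clear
  edge (17,0)–(22,8): clear
  edge (22,8)–(16,11): clear
  edge (16,11)–(14,7): clear
  edge (14,7)–(14,2): clear
  midpoint (16,23/2) outside
  → clear
Obstacle 4 [(2,0) (11,0) (11,10) (8,11) (4,11)]:
  edge (2,0)–(11,0): clear
  edge (11,0)–(11,10): clear
  edge (11,10)–(8,11): clear
  edge (8,11)–(4,11): clear
  edge (4,11)–(2,0): clear
  midpoint (16,23/2) outside
  → clear

FREE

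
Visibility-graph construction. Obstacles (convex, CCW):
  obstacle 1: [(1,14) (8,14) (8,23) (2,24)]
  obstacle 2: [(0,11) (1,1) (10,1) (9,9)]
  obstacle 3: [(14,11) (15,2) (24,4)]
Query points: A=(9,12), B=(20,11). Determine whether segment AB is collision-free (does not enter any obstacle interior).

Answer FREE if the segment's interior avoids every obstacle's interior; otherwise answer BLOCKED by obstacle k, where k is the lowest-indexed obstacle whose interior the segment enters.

Obstacle 1 [(1,14) (8,14) (8,23) (2,24)]:
  edge (1,14)–(8,14): clear
  edge (8,14)–(8,23): clear
  edge (8,23)–(2,24): clear
  edge (2,24)–(1,14): clear
  midpoint (29/2,23/2) outside
  → clear
Obstacle 2 [(0,11) (1,1) (10,1) (9,9)]:
  edge (0,11)–(1,1): clear
  edge (1,1)–(10,1): clear
  edge (10,1)–(9,9): clear
  edge (9,9)–(0,11): clear
  midpoint (29/2,23/2) outside
  → clear
Obstacle 3 [(14,11) (15,2) (24,4)]:
  edge (14,11)–(15,2): clear
  edge (15,2)–(24,4): clear
  edge (24,4)–(14,11): clear
  midpoint (29/2,23/2) outside
  → clear

FREE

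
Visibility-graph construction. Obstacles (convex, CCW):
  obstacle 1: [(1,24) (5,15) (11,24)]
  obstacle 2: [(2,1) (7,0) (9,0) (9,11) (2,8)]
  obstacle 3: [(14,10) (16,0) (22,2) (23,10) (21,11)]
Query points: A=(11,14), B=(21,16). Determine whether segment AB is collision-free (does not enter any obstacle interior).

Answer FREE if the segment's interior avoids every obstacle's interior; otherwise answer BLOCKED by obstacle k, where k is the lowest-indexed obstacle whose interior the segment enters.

Obstacle 1 [(1,24) (5,15) (11,24)]:
  edge (1,24)–(5,15): clear
  edge (5,15)–(11,24): clear
  edge (11,24)–(1,24): clear
  midpoint (16,15) outside
  → clear
Obstacle 2 [(2,1) (7,0) (9,0) (9,11) (2,8)]:
  edge (2,1)–(7,0): clear
  edge (7,0)–(9,0): clear
  edge (9,0)–(9,11): clear
  edge (9,11)–(2,8): clear
  edge (2,8)–(2,1): clear
  midpoint (16,15) outside
  → clear
Obstacle 3 [(14,10) (16,0) (22,2) (23,10) (21,11)]:
  edge (14,10)–(16,0): clear
  edge (16,0)–(22,2): clear
  edge (22,2)–(23,10): clear
  edge (23,10)–(21,11): clear
  edge (21,11)–(14,10): clear
  midpoint (16,15) outside
  → clear

FREE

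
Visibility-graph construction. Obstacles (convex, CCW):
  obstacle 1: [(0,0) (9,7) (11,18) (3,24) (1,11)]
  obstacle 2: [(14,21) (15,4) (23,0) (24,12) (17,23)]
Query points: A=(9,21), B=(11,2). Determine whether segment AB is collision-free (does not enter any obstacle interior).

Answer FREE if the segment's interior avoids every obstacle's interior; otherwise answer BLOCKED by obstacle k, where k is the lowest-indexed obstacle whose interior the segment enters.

Obstacle 1 [(0,0) (9,7) (11,18) (3,24) (1,11)]:
  edge (0,0)–(9,7): clear
  edge (9,7)–(11,18): crosses AB
  edge (11,18)–(3,24): crosses AB
  edge (3,24)–(1,11): clear
  edge (1,11)–(0,0): clear
  → BLOCKED
Obstacle 2 [(14,21) (15,4) (23,0) (24,12) (17,23)]:
  edge (14,21)–(15,4): clear
  edge (15,4)–(23,0): clear
  edge (23,0)–(24,12): clear
  edge (24,12)–(17,23): clear
  edge (17,23)–(14,21): clear
  midpoint (10,23/2) outside
  → clear

BLOCKED by obstacle 1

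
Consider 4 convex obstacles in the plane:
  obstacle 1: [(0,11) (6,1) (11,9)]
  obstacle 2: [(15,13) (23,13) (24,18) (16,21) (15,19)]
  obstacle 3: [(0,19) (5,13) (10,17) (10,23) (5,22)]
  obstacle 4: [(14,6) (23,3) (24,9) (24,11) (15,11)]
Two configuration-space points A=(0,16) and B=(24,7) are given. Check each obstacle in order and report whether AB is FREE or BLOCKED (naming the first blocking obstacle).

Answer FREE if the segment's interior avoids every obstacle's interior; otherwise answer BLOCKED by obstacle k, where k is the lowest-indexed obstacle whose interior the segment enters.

Obstacle 1 [(0,11) (6,1) (11,9)]:
  edge (0,11)–(6,1): clear
  edge (6,1)–(11,9): clear
  edge (11,9)–(0,11): clear
  midpoint (12,23/2) outside
  → clear
Obstacle 2 [(15,13) (23,13) (24,18) (16,21) (15,19)]:
  edge (15,13)–(23,13): clear
  edge (23,13)–(24,18): clear
  edge (24,18)–(16,21): clear
  edge (16,21)–(15,19): clear
  edge (15,19)–(15,13): clear
  midpoint (12,23/2) outside
  → clear
Obstacle 3 [(0,19) (5,13) (10,17) (10,23) (5,22)]:
  edge (0,19)–(5,13): crosses AB
  edge (5,13)–(10,17): crosses AB
  edge (10,17)–(10,23): clear
  edge (10,23)–(5,22): clear
  edge (5,22)–(0,19): clear
  → BLOCKED
Obstacle 4 [(14,6) (23,3) (24,9) (24,11) (15,11)]:
  edge (14,6)–(23,3): clear
  edge (23,3)–(24,9): crosses AB
  edge (24,9)–(24,11): clear
  edge (24,11)–(15,11): clear
  edge (15,11)–(14,6): crosses AB
  → BLOCKED

BLOCKED by obstacle 3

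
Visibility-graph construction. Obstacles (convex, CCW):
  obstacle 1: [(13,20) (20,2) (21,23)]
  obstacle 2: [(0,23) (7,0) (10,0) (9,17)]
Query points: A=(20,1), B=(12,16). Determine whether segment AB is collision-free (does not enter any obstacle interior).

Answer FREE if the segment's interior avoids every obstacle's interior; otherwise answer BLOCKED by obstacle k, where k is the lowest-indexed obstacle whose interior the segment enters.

FREE

Obstacle 1 [(13,20) (20,2) (21,23)]:
  edge (13,20)–(20,2): clear
  edge (20,2)–(21,23): clear
  edge (21,23)–(13,20): clear
  midpoint (16,17/2) outside
  → clear
Obstacle 2 [(0,23) (7,0) (10,0) (9,17)]:
  edge (0,23)–(7,0): clear
  edge (7,0)–(10,0): clear
  edge (10,0)–(9,17): clear
  edge (9,17)–(0,23): clear
  midpoint (16,17/2) outside
  → clear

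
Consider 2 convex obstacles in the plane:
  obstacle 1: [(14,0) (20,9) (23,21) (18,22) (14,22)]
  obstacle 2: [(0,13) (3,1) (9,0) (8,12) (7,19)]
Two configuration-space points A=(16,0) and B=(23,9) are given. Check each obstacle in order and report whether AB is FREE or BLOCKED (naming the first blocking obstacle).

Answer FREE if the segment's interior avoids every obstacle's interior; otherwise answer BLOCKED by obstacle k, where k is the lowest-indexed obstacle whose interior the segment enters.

FREE

Obstacle 1 [(14,0) (20,9) (23,21) (18,22) (14,22)]:
  edge (14,0)–(20,9): clear
  edge (20,9)–(23,21): clear
  edge (23,21)–(18,22): clear
  edge (18,22)–(14,22): clear
  edge (14,22)–(14,0): clear
  midpoint (39/2,9/2) outside
  → clear
Obstacle 2 [(0,13) (3,1) (9,0) (8,12) (7,19)]:
  edge (0,13)–(3,1): clear
  edge (3,1)–(9,0): clear
  edge (9,0)–(8,12): clear
  edge (8,12)–(7,19): clear
  edge (7,19)–(0,13): clear
  midpoint (39/2,9/2) outside
  → clear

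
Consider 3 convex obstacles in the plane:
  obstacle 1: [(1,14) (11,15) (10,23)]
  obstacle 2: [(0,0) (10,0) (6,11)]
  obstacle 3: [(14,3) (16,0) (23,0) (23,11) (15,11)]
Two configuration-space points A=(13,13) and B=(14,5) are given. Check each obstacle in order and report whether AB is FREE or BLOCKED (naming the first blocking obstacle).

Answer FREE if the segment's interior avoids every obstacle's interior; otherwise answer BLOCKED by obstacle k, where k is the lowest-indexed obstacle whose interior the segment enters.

Obstacle 1 [(1,14) (11,15) (10,23)]:
  edge (1,14)–(11,15): clear
  edge (11,15)–(10,23): clear
  edge (10,23)–(1,14): clear
  midpoint (27/2,9) outside
  → clear
Obstacle 2 [(0,0) (10,0) (6,11)]:
  edge (0,0)–(10,0): clear
  edge (10,0)–(6,11): clear
  edge (6,11)–(0,0): clear
  midpoint (27/2,9) outside
  → clear
Obstacle 3 [(14,3) (16,0) (23,0) (23,11) (15,11)]:
  edge (14,3)–(16,0): clear
  edge (16,0)–(23,0): clear
  edge (23,0)–(23,11): clear
  edge (23,11)–(15,11): clear
  edge (15,11)–(14,3): clear
  midpoint (27/2,9) outside
  → clear

FREE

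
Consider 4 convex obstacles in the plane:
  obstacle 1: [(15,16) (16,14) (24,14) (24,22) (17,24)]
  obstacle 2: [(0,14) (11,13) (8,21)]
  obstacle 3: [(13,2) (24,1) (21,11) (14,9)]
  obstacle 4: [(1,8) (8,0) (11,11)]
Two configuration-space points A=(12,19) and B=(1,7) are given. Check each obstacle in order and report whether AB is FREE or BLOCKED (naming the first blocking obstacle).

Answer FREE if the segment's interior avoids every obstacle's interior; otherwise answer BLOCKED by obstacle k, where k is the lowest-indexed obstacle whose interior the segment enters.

Obstacle 1 [(15,16) (16,14) (24,14) (24,22) (17,24)]:
  edge (15,16)–(16,14): clear
  edge (16,14)–(24,14): clear
  edge (24,14)–(24,22): clear
  edge (24,22)–(17,24): clear
  edge (17,24)–(15,16): clear
  midpoint (13/2,13) outside
  → clear
Obstacle 2 [(0,14) (11,13) (8,21)]:
  edge (0,14)–(11,13): crosses AB
  edge (11,13)–(8,21): crosses AB
  edge (8,21)–(0,14): clear
  → BLOCKED
Obstacle 3 [(13,2) (24,1) (21,11) (14,9)]:
  edge (13,2)–(24,1): clear
  edge (24,1)–(21,11): clear
  edge (21,11)–(14,9): clear
  edge (14,9)–(13,2): clear
  midpoint (13/2,13) outside
  → clear
Obstacle 4 [(1,8) (8,0) (11,11)]:
  edge (1,8)–(8,0): crosses AB
  edge (8,0)–(11,11): clear
  edge (11,11)–(1,8): crosses AB
  → BLOCKED

BLOCKED by obstacle 2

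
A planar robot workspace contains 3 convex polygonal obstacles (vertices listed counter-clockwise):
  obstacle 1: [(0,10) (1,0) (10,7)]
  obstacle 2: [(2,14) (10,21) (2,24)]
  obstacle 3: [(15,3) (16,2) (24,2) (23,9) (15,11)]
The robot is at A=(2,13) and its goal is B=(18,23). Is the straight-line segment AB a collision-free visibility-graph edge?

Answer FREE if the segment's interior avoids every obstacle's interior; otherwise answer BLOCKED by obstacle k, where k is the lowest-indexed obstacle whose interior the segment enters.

FREE

Obstacle 1 [(0,10) (1,0) (10,7)]:
  edge (0,10)–(1,0): clear
  edge (1,0)–(10,7): clear
  edge (10,7)–(0,10): clear
  midpoint (10,18) outside
  → clear
Obstacle 2 [(2,14) (10,21) (2,24)]:
  edge (2,14)–(10,21): clear
  edge (10,21)–(2,24): clear
  edge (2,24)–(2,14): clear
  midpoint (10,18) outside
  → clear
Obstacle 3 [(15,3) (16,2) (24,2) (23,9) (15,11)]:
  edge (15,3)–(16,2): clear
  edge (16,2)–(24,2): clear
  edge (24,2)–(23,9): clear
  edge (23,9)–(15,11): clear
  edge (15,11)–(15,3): clear
  midpoint (10,18) outside
  → clear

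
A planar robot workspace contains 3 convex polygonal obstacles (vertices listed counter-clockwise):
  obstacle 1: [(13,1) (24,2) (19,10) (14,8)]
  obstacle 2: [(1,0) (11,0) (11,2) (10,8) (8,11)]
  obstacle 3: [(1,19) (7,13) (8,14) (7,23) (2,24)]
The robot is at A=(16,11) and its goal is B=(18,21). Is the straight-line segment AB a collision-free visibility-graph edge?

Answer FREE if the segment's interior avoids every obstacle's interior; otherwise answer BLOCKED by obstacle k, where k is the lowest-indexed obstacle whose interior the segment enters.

Obstacle 1 [(13,1) (24,2) (19,10) (14,8)]:
  edge (13,1)–(24,2): clear
  edge (24,2)–(19,10): clear
  edge (19,10)–(14,8): clear
  edge (14,8)–(13,1): clear
  midpoint (17,16) outside
  → clear
Obstacle 2 [(1,0) (11,0) (11,2) (10,8) (8,11)]:
  edge (1,0)–(11,0): clear
  edge (11,0)–(11,2): clear
  edge (11,2)–(10,8): clear
  edge (10,8)–(8,11): clear
  edge (8,11)–(1,0): clear
  midpoint (17,16) outside
  → clear
Obstacle 3 [(1,19) (7,13) (8,14) (7,23) (2,24)]:
  edge (1,19)–(7,13): clear
  edge (7,13)–(8,14): clear
  edge (8,14)–(7,23): clear
  edge (7,23)–(2,24): clear
  edge (2,24)–(1,19): clear
  midpoint (17,16) outside
  → clear

FREE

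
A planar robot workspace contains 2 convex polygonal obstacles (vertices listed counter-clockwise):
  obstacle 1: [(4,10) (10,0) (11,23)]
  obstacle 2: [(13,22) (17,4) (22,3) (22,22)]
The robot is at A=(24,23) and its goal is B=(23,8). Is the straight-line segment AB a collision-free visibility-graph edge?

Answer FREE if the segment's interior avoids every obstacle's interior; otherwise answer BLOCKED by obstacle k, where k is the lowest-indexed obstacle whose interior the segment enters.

Obstacle 1 [(4,10) (10,0) (11,23)]:
  edge (4,10)–(10,0): clear
  edge (10,0)–(11,23): clear
  edge (11,23)–(4,10): clear
  midpoint (47/2,31/2) outside
  → clear
Obstacle 2 [(13,22) (17,4) (22,3) (22,22)]:
  edge (13,22)–(17,4): clear
  edge (17,4)–(22,3): clear
  edge (22,3)–(22,22): clear
  edge (22,22)–(13,22): clear
  midpoint (47/2,31/2) outside
  → clear

FREE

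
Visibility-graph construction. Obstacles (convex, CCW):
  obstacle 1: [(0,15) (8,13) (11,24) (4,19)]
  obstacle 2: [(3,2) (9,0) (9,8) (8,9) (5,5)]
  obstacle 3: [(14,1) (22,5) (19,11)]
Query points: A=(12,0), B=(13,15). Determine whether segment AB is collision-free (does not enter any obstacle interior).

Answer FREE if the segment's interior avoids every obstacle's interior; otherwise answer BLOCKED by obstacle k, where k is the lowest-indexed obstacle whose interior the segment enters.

FREE

Obstacle 1 [(0,15) (8,13) (11,24) (4,19)]:
  edge (0,15)–(8,13): clear
  edge (8,13)–(11,24): clear
  edge (11,24)–(4,19): clear
  edge (4,19)–(0,15): clear
  midpoint (25/2,15/2) outside
  → clear
Obstacle 2 [(3,2) (9,0) (9,8) (8,9) (5,5)]:
  edge (3,2)–(9,0): clear
  edge (9,0)–(9,8): clear
  edge (9,8)–(8,9): clear
  edge (8,9)–(5,5): clear
  edge (5,5)–(3,2): clear
  midpoint (25/2,15/2) outside
  → clear
Obstacle 3 [(14,1) (22,5) (19,11)]:
  edge (14,1)–(22,5): clear
  edge (22,5)–(19,11): clear
  edge (19,11)–(14,1): clear
  midpoint (25/2,15/2) outside
  → clear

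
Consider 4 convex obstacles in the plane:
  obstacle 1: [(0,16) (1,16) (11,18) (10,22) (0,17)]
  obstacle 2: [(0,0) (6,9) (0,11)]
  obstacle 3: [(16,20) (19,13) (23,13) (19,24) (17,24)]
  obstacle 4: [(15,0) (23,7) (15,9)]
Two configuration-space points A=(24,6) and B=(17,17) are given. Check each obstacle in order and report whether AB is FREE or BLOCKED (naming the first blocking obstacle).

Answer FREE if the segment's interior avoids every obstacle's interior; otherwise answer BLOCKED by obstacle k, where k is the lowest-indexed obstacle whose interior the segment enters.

Obstacle 1 [(0,16) (1,16) (11,18) (10,22) (0,17)]:
  edge (0,16)–(1,16): clear
  edge (1,16)–(11,18): clear
  edge (11,18)–(10,22): clear
  edge (10,22)–(0,17): clear
  edge (0,17)–(0,16): clear
  midpoint (41/2,23/2) outside
  → clear
Obstacle 2 [(0,0) (6,9) (0,11)]:
  edge (0,0)–(6,9): clear
  edge (6,9)–(0,11): clear
  edge (0,11)–(0,0): clear
  midpoint (41/2,23/2) outside
  → clear
Obstacle 3 [(16,20) (19,13) (23,13) (19,24) (17,24)]:
  edge (16,20)–(19,13): crosses AB
  edge (19,13)–(23,13): crosses AB
  edge (23,13)–(19,24): clear
  edge (19,24)–(17,24): clear
  edge (17,24)–(16,20): clear
  → BLOCKED
Obstacle 4 [(15,0) (23,7) (15,9)]:
  edge (15,0)–(23,7): clear
  edge (23,7)–(15,9): clear
  edge (15,9)–(15,0): clear
  midpoint (41/2,23/2) outside
  → clear

BLOCKED by obstacle 3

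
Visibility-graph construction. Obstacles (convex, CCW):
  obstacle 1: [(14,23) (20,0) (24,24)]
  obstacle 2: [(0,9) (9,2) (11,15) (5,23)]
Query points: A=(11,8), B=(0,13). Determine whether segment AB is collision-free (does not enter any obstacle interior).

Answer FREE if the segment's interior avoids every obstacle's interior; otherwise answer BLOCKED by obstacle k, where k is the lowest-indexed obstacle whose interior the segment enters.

Obstacle 1 [(14,23) (20,0) (24,24)]:
  edge (14,23)–(20,0): clear
  edge (20,0)–(24,24): clear
  edge (24,24)–(14,23): clear
  midpoint (11/2,21/2) outside
  → clear
Obstacle 2 [(0,9) (9,2) (11,15) (5,23)]:
  edge (0,9)–(9,2): clear
  edge (9,2)–(11,15): crosses AB
  edge (11,15)–(5,23): clear
  edge (5,23)–(0,9): crosses AB
  → BLOCKED

BLOCKED by obstacle 2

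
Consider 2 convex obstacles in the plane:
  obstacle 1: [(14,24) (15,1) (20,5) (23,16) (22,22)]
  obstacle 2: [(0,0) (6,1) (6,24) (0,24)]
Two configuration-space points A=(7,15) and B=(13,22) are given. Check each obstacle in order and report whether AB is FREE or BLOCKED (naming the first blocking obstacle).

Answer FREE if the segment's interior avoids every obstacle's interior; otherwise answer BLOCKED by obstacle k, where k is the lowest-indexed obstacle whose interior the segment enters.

Obstacle 1 [(14,24) (15,1) (20,5) (23,16) (22,22)]:
  edge (14,24)–(15,1): clear
  edge (15,1)–(20,5): clear
  edge (20,5)–(23,16): clear
  edge (23,16)–(22,22): clear
  edge (22,22)–(14,24): clear
  midpoint (10,37/2) outside
  → clear
Obstacle 2 [(0,0) (6,1) (6,24) (0,24)]:
  edge (0,0)–(6,1): clear
  edge (6,1)–(6,24): clear
  edge (6,24)–(0,24): clear
  edge (0,24)–(0,0): clear
  midpoint (10,37/2) outside
  → clear

FREE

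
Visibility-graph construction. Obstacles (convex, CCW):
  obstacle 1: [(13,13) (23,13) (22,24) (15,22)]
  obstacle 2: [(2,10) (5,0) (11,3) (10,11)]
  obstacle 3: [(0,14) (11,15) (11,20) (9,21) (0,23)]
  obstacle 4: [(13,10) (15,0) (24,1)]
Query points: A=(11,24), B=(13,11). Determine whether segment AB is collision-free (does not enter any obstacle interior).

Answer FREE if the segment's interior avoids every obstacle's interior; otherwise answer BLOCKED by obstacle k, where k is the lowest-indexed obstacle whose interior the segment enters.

Obstacle 1 [(13,13) (23,13) (22,24) (15,22)]:
  edge (13,13)–(23,13): clear
  edge (23,13)–(22,24): clear
  edge (22,24)–(15,22): clear
  edge (15,22)–(13,13): clear
  midpoint (12,35/2) outside
  → clear
Obstacle 2 [(2,10) (5,0) (11,3) (10,11)]:
  edge (2,10)–(5,0): clear
  edge (5,0)–(11,3): clear
  edge (11,3)–(10,11): clear
  edge (10,11)–(2,10): clear
  midpoint (12,35/2) outside
  → clear
Obstacle 3 [(0,14) (11,15) (11,20) (9,21) (0,23)]:
  edge (0,14)–(11,15): clear
  edge (11,15)–(11,20): clear
  edge (11,20)–(9,21): clear
  edge (9,21)–(0,23): clear
  edge (0,23)–(0,14): clear
  midpoint (12,35/2) outside
  → clear
Obstacle 4 [(13,10) (15,0) (24,1)]:
  edge (13,10)–(15,0): clear
  edge (15,0)–(24,1): clear
  edge (24,1)–(13,10): clear
  midpoint (12,35/2) outside
  → clear

FREE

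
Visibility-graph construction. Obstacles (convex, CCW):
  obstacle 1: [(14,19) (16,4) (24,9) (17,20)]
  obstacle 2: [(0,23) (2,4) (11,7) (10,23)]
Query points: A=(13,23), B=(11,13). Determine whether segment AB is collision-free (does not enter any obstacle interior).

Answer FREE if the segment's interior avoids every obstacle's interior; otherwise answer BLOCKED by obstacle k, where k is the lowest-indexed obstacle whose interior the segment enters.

Obstacle 1 [(14,19) (16,4) (24,9) (17,20)]:
  edge (14,19)–(16,4): clear
  edge (16,4)–(24,9): clear
  edge (24,9)–(17,20): clear
  edge (17,20)–(14,19): clear
  midpoint (12,18) outside
  → clear
Obstacle 2 [(0,23) (2,4) (11,7) (10,23)]:
  edge (0,23)–(2,4): clear
  edge (2,4)–(11,7): clear
  edge (11,7)–(10,23): clear
  edge (10,23)–(0,23): clear
  midpoint (12,18) outside
  → clear

FREE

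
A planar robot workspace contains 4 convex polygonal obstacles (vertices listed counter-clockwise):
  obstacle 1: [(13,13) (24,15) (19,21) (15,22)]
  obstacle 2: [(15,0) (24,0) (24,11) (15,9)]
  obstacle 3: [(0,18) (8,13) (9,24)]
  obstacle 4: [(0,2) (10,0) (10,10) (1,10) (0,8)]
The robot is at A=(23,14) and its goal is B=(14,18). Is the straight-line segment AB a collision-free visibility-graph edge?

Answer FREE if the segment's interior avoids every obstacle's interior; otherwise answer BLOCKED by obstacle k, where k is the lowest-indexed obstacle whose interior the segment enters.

Obstacle 1 [(13,13) (24,15) (19,21) (15,22)]:
  edge (13,13)–(24,15): crosses AB
  edge (24,15)–(19,21): clear
  edge (19,21)–(15,22): clear
  edge (15,22)–(13,13): crosses AB
  → BLOCKED
Obstacle 2 [(15,0) (24,0) (24,11) (15,9)]:
  edge (15,0)–(24,0): clear
  edge (24,0)–(24,11): clear
  edge (24,11)–(15,9): clear
  edge (15,9)–(15,0): clear
  midpoint (37/2,16) outside
  → clear
Obstacle 3 [(0,18) (8,13) (9,24)]:
  edge (0,18)–(8,13): clear
  edge (8,13)–(9,24): clear
  edge (9,24)–(0,18): clear
  midpoint (37/2,16) outside
  → clear
Obstacle 4 [(0,2) (10,0) (10,10) (1,10) (0,8)]:
  edge (0,2)–(10,0): clear
  edge (10,0)–(10,10): clear
  edge (10,10)–(1,10): clear
  edge (1,10)–(0,8): clear
  edge (0,8)–(0,2): clear
  midpoint (37/2,16) outside
  → clear

BLOCKED by obstacle 1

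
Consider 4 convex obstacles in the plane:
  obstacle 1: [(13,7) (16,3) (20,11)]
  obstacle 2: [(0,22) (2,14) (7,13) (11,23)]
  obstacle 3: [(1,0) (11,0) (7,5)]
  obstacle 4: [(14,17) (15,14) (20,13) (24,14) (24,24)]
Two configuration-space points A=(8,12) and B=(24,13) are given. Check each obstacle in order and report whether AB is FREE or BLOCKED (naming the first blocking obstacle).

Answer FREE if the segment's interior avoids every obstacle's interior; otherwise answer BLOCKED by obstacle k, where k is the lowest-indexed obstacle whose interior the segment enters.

FREE

Obstacle 1 [(13,7) (16,3) (20,11)]:
  edge (13,7)–(16,3): clear
  edge (16,3)–(20,11): clear
  edge (20,11)–(13,7): clear
  midpoint (16,25/2) outside
  → clear
Obstacle 2 [(0,22) (2,14) (7,13) (11,23)]:
  edge (0,22)–(2,14): clear
  edge (2,14)–(7,13): clear
  edge (7,13)–(11,23): clear
  edge (11,23)–(0,22): clear
  midpoint (16,25/2) outside
  → clear
Obstacle 3 [(1,0) (11,0) (7,5)]:
  edge (1,0)–(11,0): clear
  edge (11,0)–(7,5): clear
  edge (7,5)–(1,0): clear
  midpoint (16,25/2) outside
  → clear
Obstacle 4 [(14,17) (15,14) (20,13) (24,14) (24,24)]:
  edge (14,17)–(15,14): clear
  edge (15,14)–(20,13): clear
  edge (20,13)–(24,14): clear
  edge (24,14)–(24,24): clear
  edge (24,24)–(14,17): clear
  midpoint (16,25/2) outside
  → clear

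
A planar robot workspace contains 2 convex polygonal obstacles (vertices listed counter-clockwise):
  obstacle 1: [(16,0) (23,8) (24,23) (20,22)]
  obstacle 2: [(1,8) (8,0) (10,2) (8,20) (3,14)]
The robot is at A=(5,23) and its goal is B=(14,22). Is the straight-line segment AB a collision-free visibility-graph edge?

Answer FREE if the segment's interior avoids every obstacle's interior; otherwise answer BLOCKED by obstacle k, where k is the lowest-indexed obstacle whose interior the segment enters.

Obstacle 1 [(16,0) (23,8) (24,23) (20,22)]:
  edge (16,0)–(23,8): clear
  edge (23,8)–(24,23): clear
  edge (24,23)–(20,22): clear
  edge (20,22)–(16,0): clear
  midpoint (19/2,45/2) outside
  → clear
Obstacle 2 [(1,8) (8,0) (10,2) (8,20) (3,14)]:
  edge (1,8)–(8,0): clear
  edge (8,0)–(10,2): clear
  edge (10,2)–(8,20): clear
  edge (8,20)–(3,14): clear
  edge (3,14)–(1,8): clear
  midpoint (19/2,45/2) outside
  → clear

FREE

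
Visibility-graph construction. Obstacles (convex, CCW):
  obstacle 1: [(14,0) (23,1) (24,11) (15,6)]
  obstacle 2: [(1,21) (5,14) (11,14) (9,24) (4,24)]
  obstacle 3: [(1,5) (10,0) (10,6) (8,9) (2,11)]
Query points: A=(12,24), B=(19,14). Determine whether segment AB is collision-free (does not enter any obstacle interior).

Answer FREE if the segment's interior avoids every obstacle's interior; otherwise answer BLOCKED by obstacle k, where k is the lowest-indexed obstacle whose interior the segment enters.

FREE

Obstacle 1 [(14,0) (23,1) (24,11) (15,6)]:
  edge (14,0)–(23,1): clear
  edge (23,1)–(24,11): clear
  edge (24,11)–(15,6): clear
  edge (15,6)–(14,0): clear
  midpoint (31/2,19) outside
  → clear
Obstacle 2 [(1,21) (5,14) (11,14) (9,24) (4,24)]:
  edge (1,21)–(5,14): clear
  edge (5,14)–(11,14): clear
  edge (11,14)–(9,24): clear
  edge (9,24)–(4,24): clear
  edge (4,24)–(1,21): clear
  midpoint (31/2,19) outside
  → clear
Obstacle 3 [(1,5) (10,0) (10,6) (8,9) (2,11)]:
  edge (1,5)–(10,0): clear
  edge (10,0)–(10,6): clear
  edge (10,6)–(8,9): clear
  edge (8,9)–(2,11): clear
  edge (2,11)–(1,5): clear
  midpoint (31/2,19) outside
  → clear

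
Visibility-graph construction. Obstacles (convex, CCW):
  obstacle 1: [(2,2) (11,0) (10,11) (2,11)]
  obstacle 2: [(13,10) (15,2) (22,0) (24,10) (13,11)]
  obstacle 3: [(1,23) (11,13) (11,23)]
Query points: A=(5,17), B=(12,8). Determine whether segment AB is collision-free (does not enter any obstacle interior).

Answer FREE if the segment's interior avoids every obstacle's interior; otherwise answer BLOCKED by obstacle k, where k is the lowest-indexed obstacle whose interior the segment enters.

Obstacle 1 [(2,2) (11,0) (10,11) (2,11)]:
  edge (2,2)–(11,0): clear
  edge (11,0)–(10,11): crosses AB
  edge (10,11)–(2,11): crosses AB
  edge (2,11)–(2,2): clear
  → BLOCKED
Obstacle 2 [(13,10) (15,2) (22,0) (24,10) (13,11)]:
  edge (13,10)–(15,2): clear
  edge (15,2)–(22,0): clear
  edge (22,0)–(24,10): clear
  edge (24,10)–(13,11): clear
  edge (13,11)–(13,10): clear
  midpoint (17/2,25/2) outside
  → clear
Obstacle 3 [(1,23) (11,13) (11,23)]:
  edge (1,23)–(11,13): clear
  edge (11,13)–(11,23): clear
  edge (11,23)–(1,23): clear
  midpoint (17/2,25/2) outside
  → clear

BLOCKED by obstacle 1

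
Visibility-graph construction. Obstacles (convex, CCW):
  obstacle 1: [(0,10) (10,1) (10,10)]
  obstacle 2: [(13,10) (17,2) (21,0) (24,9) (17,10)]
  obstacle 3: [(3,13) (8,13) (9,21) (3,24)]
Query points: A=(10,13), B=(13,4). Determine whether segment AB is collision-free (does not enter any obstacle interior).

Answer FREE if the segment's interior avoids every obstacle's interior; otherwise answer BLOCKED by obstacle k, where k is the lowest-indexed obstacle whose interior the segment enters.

Obstacle 1 [(0,10) (10,1) (10,10)]:
  edge (0,10)–(10,1): clear
  edge (10,1)–(10,10): clear
  edge (10,10)–(0,10): clear
  midpoint (23/2,17/2) outside
  → clear
Obstacle 2 [(13,10) (17,2) (21,0) (24,9) (17,10)]:
  edge (13,10)–(17,2): clear
  edge (17,2)–(21,0): clear
  edge (21,0)–(24,9): clear
  edge (24,9)–(17,10): clear
  edge (17,10)–(13,10): clear
  midpoint (23/2,17/2) outside
  → clear
Obstacle 3 [(3,13) (8,13) (9,21) (3,24)]:
  edge (3,13)–(8,13): clear
  edge (8,13)–(9,21): clear
  edge (9,21)–(3,24): clear
  edge (3,24)–(3,13): clear
  midpoint (23/2,17/2) outside
  → clear

FREE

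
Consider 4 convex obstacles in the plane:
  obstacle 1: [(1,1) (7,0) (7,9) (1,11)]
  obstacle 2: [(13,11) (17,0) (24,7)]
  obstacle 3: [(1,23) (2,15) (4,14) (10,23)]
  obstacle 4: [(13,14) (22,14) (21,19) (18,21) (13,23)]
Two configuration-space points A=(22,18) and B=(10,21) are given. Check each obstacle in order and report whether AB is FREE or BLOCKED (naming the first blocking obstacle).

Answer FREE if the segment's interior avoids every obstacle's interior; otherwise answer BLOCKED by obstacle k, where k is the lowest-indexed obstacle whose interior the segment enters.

Obstacle 1 [(1,1) (7,0) (7,9) (1,11)]:
  edge (1,1)–(7,0): clear
  edge (7,0)–(7,9): clear
  edge (7,9)–(1,11): clear
  edge (1,11)–(1,1): clear
  midpoint (16,39/2) outside
  → clear
Obstacle 2 [(13,11) (17,0) (24,7)]:
  edge (13,11)–(17,0): clear
  edge (17,0)–(24,7): clear
  edge (24,7)–(13,11): clear
  midpoint (16,39/2) outside
  → clear
Obstacle 3 [(1,23) (2,15) (4,14) (10,23)]:
  edge (1,23)–(2,15): clear
  edge (2,15)–(4,14): clear
  edge (4,14)–(10,23): clear
  edge (10,23)–(1,23): clear
  midpoint (16,39/2) outside
  → clear
Obstacle 4 [(13,14) (22,14) (21,19) (18,21) (13,23)]:
  edge (13,14)–(22,14): clear
  edge (22,14)–(21,19): crosses AB
  edge (21,19)–(18,21): clear
  edge (18,21)–(13,23): clear
  edge (13,23)–(13,14): crosses AB
  → BLOCKED

BLOCKED by obstacle 4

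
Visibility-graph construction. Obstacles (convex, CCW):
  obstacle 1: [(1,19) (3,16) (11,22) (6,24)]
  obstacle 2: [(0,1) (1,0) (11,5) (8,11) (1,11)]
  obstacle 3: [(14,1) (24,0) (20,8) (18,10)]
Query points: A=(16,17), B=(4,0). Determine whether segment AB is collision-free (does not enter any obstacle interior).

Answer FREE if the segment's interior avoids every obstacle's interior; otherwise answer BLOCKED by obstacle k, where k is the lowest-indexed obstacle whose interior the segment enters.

BLOCKED by obstacle 2

Obstacle 1 [(1,19) (3,16) (11,22) (6,24)]:
  edge (1,19)–(3,16): clear
  edge (3,16)–(11,22): clear
  edge (11,22)–(6,24): clear
  edge (6,24)–(1,19): clear
  midpoint (10,17/2) outside
  → clear
Obstacle 2 [(0,1) (1,0) (11,5) (8,11) (1,11)]:
  edge (0,1)–(1,0): clear
  edge (1,0)–(11,5): crosses AB
  edge (11,5)–(8,11): crosses AB
  edge (8,11)–(1,11): clear
  edge (1,11)–(0,1): clear
  → BLOCKED
Obstacle 3 [(14,1) (24,0) (20,8) (18,10)]:
  edge (14,1)–(24,0): clear
  edge (24,0)–(20,8): clear
  edge (20,8)–(18,10): clear
  edge (18,10)–(14,1): clear
  midpoint (10,17/2) outside
  → clear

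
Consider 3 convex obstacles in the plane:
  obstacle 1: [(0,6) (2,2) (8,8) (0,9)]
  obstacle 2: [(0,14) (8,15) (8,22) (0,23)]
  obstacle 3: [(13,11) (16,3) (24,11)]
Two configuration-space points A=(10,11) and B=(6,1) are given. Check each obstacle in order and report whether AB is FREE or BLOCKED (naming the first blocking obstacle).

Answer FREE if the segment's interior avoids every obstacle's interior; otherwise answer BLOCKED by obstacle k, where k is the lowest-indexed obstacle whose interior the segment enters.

FREE

Obstacle 1 [(0,6) (2,2) (8,8) (0,9)]:
  edge (0,6)–(2,2): clear
  edge (2,2)–(8,8): clear
  edge (8,8)–(0,9): clear
  edge (0,9)–(0,6): clear
  midpoint (8,6) outside
  → clear
Obstacle 2 [(0,14) (8,15) (8,22) (0,23)]:
  edge (0,14)–(8,15): clear
  edge (8,15)–(8,22): clear
  edge (8,22)–(0,23): clear
  edge (0,23)–(0,14): clear
  midpoint (8,6) outside
  → clear
Obstacle 3 [(13,11) (16,3) (24,11)]:
  edge (13,11)–(16,3): clear
  edge (16,3)–(24,11): clear
  edge (24,11)–(13,11): clear
  midpoint (8,6) outside
  → clear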